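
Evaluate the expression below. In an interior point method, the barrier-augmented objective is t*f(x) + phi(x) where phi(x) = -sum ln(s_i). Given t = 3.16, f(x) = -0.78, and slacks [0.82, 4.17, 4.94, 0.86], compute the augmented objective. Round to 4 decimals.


Step 1: Compute log-barrier.
ln values: [-0.1985, 1.4279, 1.5974, -0.1508]
phi = -(-0.1985 + 1.4279 + 1.5974 - 0.1508) = -2.676
Step 2: Compute augmented objective.
t*f(x) = 3.16*-0.78 = -2.4648
Total = -2.4648 - 2.676 = -5.1408


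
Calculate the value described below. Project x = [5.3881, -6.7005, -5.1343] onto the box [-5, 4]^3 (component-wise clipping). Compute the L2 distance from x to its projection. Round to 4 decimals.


Project each component onto [-5, 4].
clip(5.3881) = 4.0, clip(-6.7005) = -5.0, clip(-5.1343) = -5.0
Projection = [4.0, -5.0, -5.0]
Squared diffs: [1.9268, 2.8917, 0.018]
Distance = sqrt(4.8365) = 2.1992


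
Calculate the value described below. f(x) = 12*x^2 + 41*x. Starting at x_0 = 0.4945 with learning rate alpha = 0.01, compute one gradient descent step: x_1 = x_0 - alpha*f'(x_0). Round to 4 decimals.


We compute the gradient at x_0 and apply the update.
f'(x) = 24*x + 41
f'(0.4945) = 24*0.4945 + 41 = 52.868
x_1 = 0.4945 - 0.01*52.868 = -0.0342


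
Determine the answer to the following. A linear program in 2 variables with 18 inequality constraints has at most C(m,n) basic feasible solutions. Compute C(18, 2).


Each vertex corresponds to some choice of n active constraints out of m, so the number of vertices is at most C(m, n) = m! / (n!(m-n)!).
m = 18, n = 2
Numerator: 18 * 17
Denominator: 2! = 2
C(18, 2) = 153


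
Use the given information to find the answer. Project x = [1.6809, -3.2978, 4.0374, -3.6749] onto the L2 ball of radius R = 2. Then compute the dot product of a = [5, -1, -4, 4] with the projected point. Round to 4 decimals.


Step 1: Compute ||x|| (intermediates to 6 decimals).
||x|| = sqrt(1.6809^2 + (-3.2978)^2 + 4.0374^2 + (-3.6749)^2) = 6.595938
Step 2: Project.
Since ||x|| > R, scale = R/||x|| = 2/6.595938 = 0.303217, proj(x) = scale * x
proj(x) = [0.509677, -0.999949, 1.224208, -1.114292]
Step 3: Dot product.
a^T * proj(x) = 5*0.509677 - 1*(-0.999949) - 4*1.224208 + 4*(-1.114292) = -5.8057


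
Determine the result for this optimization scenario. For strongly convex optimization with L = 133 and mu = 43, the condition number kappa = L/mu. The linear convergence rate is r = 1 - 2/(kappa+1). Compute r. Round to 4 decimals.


Step 1: Compute the condition number.
kappa = L/mu = 133/43 = 3.093
Step 2: Compute the convergence rate.
r = 1 - 2/(kappa + 1) = 1 - 2*mu/(L + mu) = (L - mu)/(L + mu) = 90/176 = 0.5114


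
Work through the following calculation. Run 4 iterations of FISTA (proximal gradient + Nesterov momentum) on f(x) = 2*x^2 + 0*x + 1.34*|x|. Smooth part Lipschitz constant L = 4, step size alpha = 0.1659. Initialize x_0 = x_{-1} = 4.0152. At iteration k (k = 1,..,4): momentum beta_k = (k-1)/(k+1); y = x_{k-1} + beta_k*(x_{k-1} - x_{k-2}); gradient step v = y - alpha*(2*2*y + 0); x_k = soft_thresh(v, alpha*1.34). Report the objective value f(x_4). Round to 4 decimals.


FISTA on f(x) = 2*x^2 + 0*x + 1.34*|x|
L = 4, alpha = 0.1659
Iteration 1: beta = 0.0, y = 4.0152 + 0.0*(4.0152 - 4.0152) = 4.0152
  grad(y) = 16.0608, v = y - alpha*grad = 1.3507
  prox(v) = soft_thresh(1.3507, 0.2223) = 1.1284
Iteration 2: beta = 0.3333, y = 1.1284 + 0.3333*(1.1284 - 4.0152) = 0.1661
  grad(y) = 0.6646, v = y - alpha*grad = 0.0559
  prox(v) = soft_thresh(0.0559, 0.2223) = 0.0
Iteration 3: beta = 0.5, y = 0.0 + 0.5*(0.0 - 1.1284) = -0.5642
  grad(y) = -2.2568, v = y - alpha*grad = -0.1898
  prox(v) = soft_thresh(-0.1898, 0.2223) = 0.0
Iteration 4: beta = 0.6, y = 0.0 + 0.6*(0.0 - 0.0) = 0.0
  grad(y) = 0.0, v = y - alpha*grad = 0.0
  prox(v) = soft_thresh(0.0, 0.2223) = 0.0
f(x_4) = 2*0.0^2 + 0*0.0 + 1.34*|0.0| = 0.0


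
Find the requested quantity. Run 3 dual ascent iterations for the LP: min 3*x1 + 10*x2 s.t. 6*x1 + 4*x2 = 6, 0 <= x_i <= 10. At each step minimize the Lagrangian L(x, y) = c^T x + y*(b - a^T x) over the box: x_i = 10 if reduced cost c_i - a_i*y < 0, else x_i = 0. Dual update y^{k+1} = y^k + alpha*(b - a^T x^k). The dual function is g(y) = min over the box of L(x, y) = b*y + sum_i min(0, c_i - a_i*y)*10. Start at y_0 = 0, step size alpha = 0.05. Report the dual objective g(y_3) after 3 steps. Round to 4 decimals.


Dual ascent for LP: min 3*x1 + 10*x2, 6*x1 + 4*x2 = 6, 0 <= x_i <= 10
Step 1: y^k = 0.0, reduced costs: (3.0, 10.0)
  x^k = (0.0, 0.0), subgradient = b - a^T x = 6.0
  y^{k+1} = 0.0 + 0.05*6.0 = 0.3
Step 2: y^k = 0.3, reduced costs: (1.2, 8.8)
  x^k = (0.0, 0.0), subgradient = b - a^T x = 6.0
  y^{k+1} = 0.3 + 0.05*6.0 = 0.6
Step 3: y^k = 0.6, reduced costs: (-0.6, 7.6)
  x^k = (10.0, 0.0), subgradient = b - a^T x = -54.0
  y^{k+1} = 0.6 + 0.05*-54.0 = -2.1
Dual objective at y_3 = -2.1: reduced costs (15.6, 18.4), box minimizer x = (0.0, 0.0)
g(y_3) = b*y + (c1 - a1*y)*x1 + (c2 - a2*y)*x2 = 6*(-2.1) + 15.6*0.0 + 18.4*0.0 = -12.6 + 0.0 + 0.0 = -12.6


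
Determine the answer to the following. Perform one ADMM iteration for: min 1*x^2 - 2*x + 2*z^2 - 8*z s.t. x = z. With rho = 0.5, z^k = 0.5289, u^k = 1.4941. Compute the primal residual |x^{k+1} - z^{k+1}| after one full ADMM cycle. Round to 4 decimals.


ADMM iteration with rho = 0.5, z^k = 0.5289, u^k = 1.4941
Step 1: x-update.
Minimize 1*x^2 - 2*x + (0.5/2)*(x - 0.5289 + 1.4941)^2
FOC: (2*1 + 0.5)*x = 2 + 0.5*(0.5289 - 1.4941)
x^{k+1} = 0.607
Step 2: z-update.
Minimize 2*z^2 - 8*z + (0.5/2)*(0.607 - z + 1.4941)^2
FOC: (2*2 + 0.5)*z = 8 + 0.5*(0.607 + 1.4941)
z^{k+1} = 2.0112
Step 3: u-update.
u^{k+1} = 1.4941 + 0.607 - 2.0112 = 0.0898
Step 4: Primal residual = |0.607 - 2.0112| = 1.4043


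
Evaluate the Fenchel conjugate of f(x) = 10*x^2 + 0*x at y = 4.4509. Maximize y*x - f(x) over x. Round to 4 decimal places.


f*(y) = sup_x {y*x - a*x^2 - b*x} = sup_x {(y-b)*x - a*x^2}
FOC: (y - b) - 2a*x = 0 => x* = (y - b)/(2a)
x* = (4.4509 - 0)/(2*10) = 0.2225
f*(4.4509) = (y-b)^2/(4a) = (4.4509 - 0)^2/(4*10)
= 19.8105/40 = 0.4953


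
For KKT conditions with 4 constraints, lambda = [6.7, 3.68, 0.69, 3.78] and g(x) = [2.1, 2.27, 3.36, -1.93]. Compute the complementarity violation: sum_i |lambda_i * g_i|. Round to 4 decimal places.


KKT complementary slackness check:
lambda_1 * g_1 = 6.7 * 2.1 = 14.07
lambda_2 * g_2 = 3.68 * 2.27 = 8.3536
lambda_3 * g_3 = 0.69 * 3.36 = 2.3184
lambda_4 * g_4 = 3.78 * -1.93 = -7.2954
Total violation = 14.07 + 8.3536 + 2.3184 + 7.2954 = 32.0374


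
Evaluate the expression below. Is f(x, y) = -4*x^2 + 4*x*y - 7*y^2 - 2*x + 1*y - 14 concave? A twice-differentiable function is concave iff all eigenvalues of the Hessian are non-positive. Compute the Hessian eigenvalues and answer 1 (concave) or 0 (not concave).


The Hessian of f(x,y) = -4*x^2 + 4*x*y - 7*y^2 - 2*x + 1*y - 14 is:
H = [[-8, 4], [4, -14]]
Trace = -8 - 14 = -22
Determinant = -8*-14 - (4)^2 = 96
Discriminant = (-22)^2 - 4*96 = 100.0
Eigenvalues: lambda_1 = -16.0, lambda_2 = -6.0
The function is concave.

1


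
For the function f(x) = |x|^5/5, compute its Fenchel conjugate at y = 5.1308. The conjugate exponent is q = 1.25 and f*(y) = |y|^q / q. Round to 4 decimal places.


The conjugate exponent q satisfies 1/p + 1/q = 1.
p = 5, so q = 5/(5 - 1) = 1.25
|y|^q = 5.1308^1.25 = 7.722
f*(5.1308) = 7.722 / 1.25 = 6.1776


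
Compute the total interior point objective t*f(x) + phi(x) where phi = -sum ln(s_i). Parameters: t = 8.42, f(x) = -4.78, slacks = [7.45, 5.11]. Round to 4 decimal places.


Step 1: Compute log-barrier.
ln values: [2.0082, 1.6312]
phi = -(2.0082 + 1.6312) = -3.6394
Step 2: Compute augmented objective.
t*f(x) = 8.42*-4.78 = -40.2476
Total = -40.2476 - 3.6394 = -43.887


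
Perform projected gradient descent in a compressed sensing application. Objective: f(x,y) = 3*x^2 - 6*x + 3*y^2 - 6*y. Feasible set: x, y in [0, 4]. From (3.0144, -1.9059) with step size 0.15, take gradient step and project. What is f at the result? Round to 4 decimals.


Step 1: Compute gradient at (3.0144, -1.9059).
grad_x = 2*3*3.0144 - 6 = 12.0864
grad_y = 2*3*-1.9059 - 6 = -17.4354
Step 2: Gradient step.
x_raw = 3.0144 - 0.15*12.0864 = 1.2014
y_raw = -1.9059 - 0.15*-17.4354 = 0.7094
Step 3: Project onto [0, 4].
x_proj = clip(1.2014) = 1.2014
y_proj = clip(0.7094) = 0.7094
Step 4: Evaluate f.
f(1.2014, 0.7094) = -5.6249


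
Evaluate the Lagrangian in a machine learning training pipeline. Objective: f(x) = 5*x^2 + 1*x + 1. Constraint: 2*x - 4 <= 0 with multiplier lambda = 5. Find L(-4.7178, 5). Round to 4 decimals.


Step 1: Evaluate f(x).
f(-4.7178) = 5*(-4.7178)^2 + 1*(-4.7178) + 1 = 107.5704
Step 2: Evaluate g(x).
g(-4.7178) = 2*-4.7178 - 4 = -13.4356
Step 3: Compute Lagrangian.
L = 107.5704 + 5*-13.4356 = 40.3924


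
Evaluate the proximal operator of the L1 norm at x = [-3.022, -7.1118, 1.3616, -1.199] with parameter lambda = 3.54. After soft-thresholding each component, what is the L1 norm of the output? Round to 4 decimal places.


Soft-thresholding with lambda = 3.54:
prox(-3.022) = sign(-3.022)*max(|-3.022| - 3.54, 0) = 0.0
prox(-7.1118) = sign(-7.1118)*max(|-7.1118| - 3.54, 0) = -3.5718
prox(1.3616) = sign(1.3616)*max(|1.3616| - 3.54, 0) = 0.0
prox(-1.199) = sign(-1.199)*max(|-1.199| - 3.54, 0) = 0.0
prox(x) = [0.0, -3.5718, 0.0, 0.0]
||prox(x)||_1 = 0.0 + 3.5718 + 0.0 + 0.0 = 3.5718


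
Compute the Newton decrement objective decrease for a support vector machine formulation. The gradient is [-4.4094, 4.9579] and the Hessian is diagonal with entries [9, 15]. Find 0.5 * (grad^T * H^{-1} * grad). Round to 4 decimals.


Step 1: H is diagonal, so H^(-1) * g = [-0.4899, 0.3305].
Step 2: g^T H^(-1) g = sum_i g_i^2 / H_ii
  = (-4.4094)^2/9 + (4.9579)^2/15
  = 2.1603 + 1.6387 = 3.799
Step 3: Objective decrease = 0.5 * g^T H^(-1) g = 1.8995


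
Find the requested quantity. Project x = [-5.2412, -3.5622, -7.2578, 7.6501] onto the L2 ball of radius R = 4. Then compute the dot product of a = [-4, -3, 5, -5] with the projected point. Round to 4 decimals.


Step 1: Compute ||x|| (intermediates to 6 decimals).
||x|| = sqrt((-5.2412)^2 + (-3.5622)^2 + (-7.2578)^2 + 7.6501^2) = 12.30281
Step 2: Project.
Since ||x|| > R, scale = R/||x|| = 4/12.30281 = 0.325129, proj(x) = scale * x
proj(x) = [-1.704066, -1.158175, -2.359721, 2.487269]
Step 3: Dot product.
a^T * proj(x) = -4*(-1.704066) - 3*(-1.158175) + 5*(-2.359721) - 5*2.487269 = -13.9442


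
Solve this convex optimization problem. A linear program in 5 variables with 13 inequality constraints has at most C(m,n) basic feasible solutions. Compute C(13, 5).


Each vertex corresponds to some choice of n active constraints out of m, so the number of vertices is at most C(m, n) = m! / (n!(m-n)!).
m = 13, n = 5
Numerator: 13 * 12 * 11 * 10 * 9
Denominator: 5! = 120
C(13, 5) = 1287


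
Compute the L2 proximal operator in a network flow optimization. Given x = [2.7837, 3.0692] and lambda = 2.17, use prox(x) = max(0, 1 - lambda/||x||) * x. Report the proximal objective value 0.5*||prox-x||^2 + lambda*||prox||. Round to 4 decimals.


Step 1: Compute ||x||.
||x|| = 4.1435
Step 2: Compute scaling factor.
scale = max(0, 1 - 2.17/4.1435) = 0.4763
Step 3: prox(x) = [1.3259, 1.4618]
||prox(x)|| = 1.9735
Step 4: Proximal objective.
0.5*||prox-x||^2 = 2.3545
lambda*||prox|| = 4.2825
Total = 6.637


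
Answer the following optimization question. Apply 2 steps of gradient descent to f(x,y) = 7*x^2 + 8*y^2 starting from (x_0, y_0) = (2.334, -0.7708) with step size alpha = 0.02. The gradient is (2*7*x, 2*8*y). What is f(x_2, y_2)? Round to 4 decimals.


Gradient descent on f(x,y) = 7*x^2 + 8*y^2.
Starting point: (2.334, -0.7708), alpha = 0.02
Step 1: grad_x = 2*7*2.334 = 32.676, grad_y = 2*8*-0.7708 = -12.3328
  x_1 = 2.334 - 0.02*32.676 = 1.6805
  y_1 = -0.7708 - 0.02*-12.3328 = -0.5241
Step 2: grad_x = 2*7*1.6805 = 23.5267, grad_y = 2*8*-0.5241 = -8.3863
  x_2 = 1.6805 - 0.02*23.5267 = 1.2099
  y_2 = -0.5241 - 0.02*-8.3863 = -0.3564
f(1.2099, -0.3564) = 7*1.2099^2 + 8*(-0.3564)^2 = 11.264


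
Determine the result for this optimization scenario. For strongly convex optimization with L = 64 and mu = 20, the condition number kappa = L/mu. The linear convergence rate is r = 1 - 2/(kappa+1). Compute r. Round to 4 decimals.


Step 1: Compute the condition number.
kappa = L/mu = 64/20 = 3.2
Step 2: Compute the convergence rate.
r = 1 - 2/(kappa + 1) = 1 - 2*mu/(L + mu) = (L - mu)/(L + mu) = 44/84 = 0.5238


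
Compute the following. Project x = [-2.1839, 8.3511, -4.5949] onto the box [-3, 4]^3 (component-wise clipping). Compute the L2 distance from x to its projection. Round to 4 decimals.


Project each component onto [-3, 4].
clip(-2.1839) = -2.1839, clip(8.3511) = 4.0, clip(-4.5949) = -3.0
Projection = [-2.1839, 4.0, -3.0]
Squared diffs: [0.0, 18.9321, 2.5437]
Distance = sqrt(21.4758) = 4.6342


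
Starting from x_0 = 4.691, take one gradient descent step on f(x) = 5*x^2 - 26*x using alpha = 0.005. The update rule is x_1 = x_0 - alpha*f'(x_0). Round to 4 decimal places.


We compute the gradient at x_0 and apply the update.
f'(x) = 10*x - 26
f'(4.691) = 10*4.691 - 26 = 20.91
x_1 = 4.691 - 0.005*20.91 = 4.5865


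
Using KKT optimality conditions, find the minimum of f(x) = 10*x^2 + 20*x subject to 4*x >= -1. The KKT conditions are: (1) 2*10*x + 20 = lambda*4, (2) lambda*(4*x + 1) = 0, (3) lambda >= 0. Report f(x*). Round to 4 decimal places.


Step 1: Try lambda = 0 (constraint inactive).
x_unc = -20/(2*10) = -1.0
Check: 4*-1.0 = -4.0 < -1 -- violated!
Step 2: Constraint must be active: 4*x = -1
x* = -1/4 = -0.25
lambda = (2*10*(-0.25) + 20)/4 = 3.75
Step 3: Compute optimal value.
f(x*) = 10*(-0.25)^2 + 20*(-0.25) = -4.375


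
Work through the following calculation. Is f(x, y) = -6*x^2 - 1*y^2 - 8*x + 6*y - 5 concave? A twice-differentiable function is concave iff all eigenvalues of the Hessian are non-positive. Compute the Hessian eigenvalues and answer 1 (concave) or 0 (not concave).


The Hessian of f(x,y) = -6*x^2 - 1*y^2 - 8*x + 6*y - 5 is:
H = [[-12, 0], [0, -2]]
Trace = -12 - 2 = -14
Determinant = -12*-2 - (0)^2 = 24
Discriminant = (-14)^2 - 4*24 = 100.0
Eigenvalues: lambda_1 = -12.0, lambda_2 = -2.0
The function is concave.

1


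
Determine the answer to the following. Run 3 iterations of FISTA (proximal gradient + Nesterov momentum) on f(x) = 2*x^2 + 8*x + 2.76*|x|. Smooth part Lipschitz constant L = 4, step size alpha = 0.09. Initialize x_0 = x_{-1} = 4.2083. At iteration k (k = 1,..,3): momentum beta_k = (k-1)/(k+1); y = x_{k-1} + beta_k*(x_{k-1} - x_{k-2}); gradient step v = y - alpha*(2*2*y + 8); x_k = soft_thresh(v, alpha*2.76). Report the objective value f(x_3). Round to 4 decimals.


FISTA on f(x) = 2*x^2 + 8*x + 2.76*|x|
L = 4, alpha = 0.09
Iteration 1: beta = 0.0, y = 4.2083 + 0.0*(4.2083 - 4.2083) = 4.2083
  grad(y) = 24.8332, v = y - alpha*grad = 1.9733
  prox(v) = soft_thresh(1.9733, 0.2484) = 1.7249
Iteration 2: beta = 0.3333, y = 1.7249 + 0.3333*(1.7249 - 4.2083) = 0.8971
  grad(y) = 11.5885, v = y - alpha*grad = -0.1458
  prox(v) = soft_thresh(-0.1458, 0.2484) = 0.0
Iteration 3: beta = 0.5, y = 0.0 + 0.5*(0.0 - 1.7249) = -0.8625
  grad(y) = 4.5502, v = y - alpha*grad = -1.272
  prox(v) = soft_thresh(-1.272, 0.2484) = -1.0236
f(x_3) = 2*(-1.0236)^2 + 8*(-1.0236) + 2.76*|-1.0236| = -3.2681


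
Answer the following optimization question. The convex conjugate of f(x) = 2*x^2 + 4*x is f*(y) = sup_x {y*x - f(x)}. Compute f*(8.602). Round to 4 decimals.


f*(y) = sup_x {y*x - a*x^2 - b*x} = sup_x {(y-b)*x - a*x^2}
FOC: (y - b) - 2a*x = 0 => x* = (y - b)/(2a)
x* = (8.602 - 4)/(2*2) = 1.1505
f*(8.602) = (y-b)^2/(4a) = (8.602 - 4)^2/(4*2)
= 21.1784/8 = 2.6473


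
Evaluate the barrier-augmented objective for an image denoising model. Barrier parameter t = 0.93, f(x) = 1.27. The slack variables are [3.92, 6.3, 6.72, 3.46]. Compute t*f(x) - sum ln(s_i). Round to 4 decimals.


Step 1: Compute log-barrier.
ln values: [1.3661, 1.8405, 1.9051, 1.2413]
phi = -(1.3661 + 1.8405 + 1.9051 + 1.2413) = -6.353
Step 2: Compute augmented objective.
t*f(x) = 0.93*1.27 = 1.1811
Total = 1.1811 - 6.353 = -5.1719


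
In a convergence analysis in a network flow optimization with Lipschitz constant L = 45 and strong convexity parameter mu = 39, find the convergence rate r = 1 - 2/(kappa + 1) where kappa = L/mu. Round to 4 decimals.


Step 1: Compute the condition number.
kappa = L/mu = 45/39 = 1.1538
Step 2: Compute the convergence rate.
r = 1 - 2/(kappa + 1) = 1 - 2*mu/(L + mu) = (L - mu)/(L + mu) = 6/84 = 0.0714


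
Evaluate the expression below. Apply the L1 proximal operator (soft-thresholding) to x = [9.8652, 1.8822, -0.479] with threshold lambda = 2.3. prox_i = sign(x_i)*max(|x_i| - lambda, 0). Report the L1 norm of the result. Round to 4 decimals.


Soft-thresholding with lambda = 2.3:
prox(9.8652) = sign(9.8652)*max(|9.8652| - 2.3, 0) = 7.5652
prox(1.8822) = sign(1.8822)*max(|1.8822| - 2.3, 0) = 0.0
prox(-0.479) = sign(-0.479)*max(|-0.479| - 2.3, 0) = 0.0
prox(x) = [7.5652, 0.0, 0.0]
||prox(x)||_1 = 7.5652 + 0.0 + 0.0 = 7.5652


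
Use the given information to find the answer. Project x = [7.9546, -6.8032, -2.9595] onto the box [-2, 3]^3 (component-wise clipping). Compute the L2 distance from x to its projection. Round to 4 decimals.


Project each component onto [-2, 3].
clip(7.9546) = 3.0, clip(-6.8032) = -2.0, clip(-2.9595) = -2.0
Projection = [3.0, -2.0, -2.0]
Squared diffs: [24.5481, 23.0707, 0.9206]
Distance = sqrt(48.5394) = 6.967


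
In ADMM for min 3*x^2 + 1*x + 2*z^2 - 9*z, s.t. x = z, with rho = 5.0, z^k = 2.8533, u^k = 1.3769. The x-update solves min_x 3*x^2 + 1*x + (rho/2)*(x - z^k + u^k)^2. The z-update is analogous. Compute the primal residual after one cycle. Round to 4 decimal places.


ADMM iteration with rho = 5.0, z^k = 2.8533, u^k = 1.3769
Step 1: x-update.
Minimize 3*x^2 + 1*x + (5.0/2)*(x - 2.8533 + 1.3769)^2
FOC: (2*3 + 5.0)*x = -1 + 5.0*(2.8533 - 1.3769)
x^{k+1} = 0.5802
Step 2: z-update.
Minimize 2*z^2 - 9*z + (5.0/2)*(0.5802 - z + 1.3769)^2
FOC: (2*2 + 5.0)*z = 9 + 5.0*(0.5802 + 1.3769)
z^{k+1} = 2.0873
Step 3: u-update.
u^{k+1} = 1.3769 + 0.5802 - 2.0873 = -0.1302
Step 4: Primal residual = |0.5802 - 2.0873| = 1.5071


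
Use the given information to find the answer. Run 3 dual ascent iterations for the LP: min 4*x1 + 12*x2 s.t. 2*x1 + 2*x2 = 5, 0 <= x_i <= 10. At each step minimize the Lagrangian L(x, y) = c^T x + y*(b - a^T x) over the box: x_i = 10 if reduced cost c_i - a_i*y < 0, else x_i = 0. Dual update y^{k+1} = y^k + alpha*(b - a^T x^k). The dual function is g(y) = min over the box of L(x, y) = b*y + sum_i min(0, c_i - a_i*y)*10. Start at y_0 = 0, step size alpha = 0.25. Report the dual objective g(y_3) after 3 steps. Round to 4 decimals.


Dual ascent for LP: min 4*x1 + 12*x2, 2*x1 + 2*x2 = 5, 0 <= x_i <= 10
Step 1: y^k = 0.0, reduced costs: (4.0, 12.0)
  x^k = (0.0, 0.0), subgradient = b - a^T x = 5.0
  y^{k+1} = 0.0 + 0.25*5.0 = 1.25
Step 2: y^k = 1.25, reduced costs: (1.5, 9.5)
  x^k = (0.0, 0.0), subgradient = b - a^T x = 5.0
  y^{k+1} = 1.25 + 0.25*5.0 = 2.5
Step 3: y^k = 2.5, reduced costs: (-1.0, 7.0)
  x^k = (10.0, 0.0), subgradient = b - a^T x = -15.0
  y^{k+1} = 2.5 + 0.25*-15.0 = -1.25
Dual objective at y_3 = -1.25: reduced costs (6.5, 14.5), box minimizer x = (0.0, 0.0)
g(y_3) = b*y + (c1 - a1*y)*x1 + (c2 - a2*y)*x2 = 5*(-1.25) + 6.5*0.0 + 14.5*0.0 = -6.25 + 0.0 + 0.0 = -6.25


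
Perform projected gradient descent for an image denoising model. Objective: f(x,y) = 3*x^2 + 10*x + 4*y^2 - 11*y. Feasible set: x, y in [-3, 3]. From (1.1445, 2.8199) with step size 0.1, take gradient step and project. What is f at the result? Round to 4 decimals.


Step 1: Compute gradient at (1.1445, 2.8199).
grad_x = 2*3*1.1445 + 10 = 16.867
grad_y = 2*4*2.8199 - 11 = 11.5592
Step 2: Gradient step.
x_raw = 1.1445 - 0.1*16.867 = -0.5422
y_raw = 2.8199 - 0.1*11.5592 = 1.664
Step 3: Project onto [-3, 3].
x_proj = clip(-0.5422) = -0.5422
y_proj = clip(1.664) = 1.664
Step 4: Evaluate f.
f(-0.5422, 1.664) = -11.7685


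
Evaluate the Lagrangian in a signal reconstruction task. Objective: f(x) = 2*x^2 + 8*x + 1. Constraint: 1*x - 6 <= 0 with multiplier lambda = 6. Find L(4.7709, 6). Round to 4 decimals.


Step 1: Evaluate f(x).
f(4.7709) = 2*4.7709^2 + 8*4.7709 + 1 = 84.6902
Step 2: Evaluate g(x).
g(4.7709) = 1*4.7709 - 6 = -1.2291
Step 3: Compute Lagrangian.
L = 84.6902 + 6*-1.2291 = 77.3156


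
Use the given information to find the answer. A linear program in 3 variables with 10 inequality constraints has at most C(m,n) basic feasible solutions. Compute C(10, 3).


Each vertex corresponds to some choice of n active constraints out of m, so the number of vertices is at most C(m, n) = m! / (n!(m-n)!).
m = 10, n = 3
Numerator: 10 * 9 * 8
Denominator: 3! = 6
C(10, 3) = 120


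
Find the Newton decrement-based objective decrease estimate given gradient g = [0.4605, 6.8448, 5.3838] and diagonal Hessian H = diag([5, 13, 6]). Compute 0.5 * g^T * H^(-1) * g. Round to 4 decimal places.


Step 1: H is diagonal, so H^(-1) * g = [0.0921, 0.5265, 0.8973].
Step 2: g^T H^(-1) g = sum_i g_i^2 / H_ii
  = (0.4605)^2/5 + (6.8448)^2/13 + (5.3838)^2/6
  = 0.0424 + 3.6039 + 4.8309 = 8.4772
Step 3: Objective decrease = 0.5 * g^T H^(-1) g = 4.2386


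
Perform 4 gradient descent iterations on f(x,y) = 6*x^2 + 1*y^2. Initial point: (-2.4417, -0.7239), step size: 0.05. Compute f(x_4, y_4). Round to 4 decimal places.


Gradient descent on f(x,y) = 6*x^2 + 1*y^2.
Starting point: (-2.4417, -0.7239), alpha = 0.05
Step 1: grad_x = 2*6*-2.4417 = -29.3004, grad_y = 2*1*-0.7239 = -1.4478
  x_1 = -2.4417 - 0.05*-29.3004 = -0.9767
  y_1 = -0.7239 - 0.05*-1.4478 = -0.6515
Step 2: grad_x = 2*6*-0.9767 = -11.7202, grad_y = 2*1*-0.6515 = -1.303
  x_2 = -0.9767 - 0.05*-11.7202 = -0.3907
  y_2 = -0.6515 - 0.05*-1.303 = -0.5864
Step 3: grad_x = 2*6*-0.3907 = -4.6881, grad_y = 2*1*-0.5864 = -1.1727
  x_3 = -0.3907 - 0.05*-4.6881 = -0.1563
  y_3 = -0.5864 - 0.05*-1.1727 = -0.5277
Step 4: grad_x = 2*6*-0.1563 = -1.8752, grad_y = 2*1*-0.5277 = -1.0554
  x_4 = -0.1563 - 0.05*-1.8752 = -0.0625
  y_4 = -0.5277 - 0.05*-1.0554 = -0.475
f(-0.0625, -0.475) = 6*(-0.0625)^2 + 1*(-0.475)^2 = 0.249


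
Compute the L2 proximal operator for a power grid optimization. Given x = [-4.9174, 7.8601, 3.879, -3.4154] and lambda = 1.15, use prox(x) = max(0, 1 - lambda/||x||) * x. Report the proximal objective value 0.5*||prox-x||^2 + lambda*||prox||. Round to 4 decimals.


Step 1: Compute ||x||.
||x|| = 10.6148
Step 2: Compute scaling factor.
scale = max(0, 1 - 1.15/10.6148) = 0.8917
Step 3: prox(x) = [-4.3847, 7.0085, 3.4588, -3.0454]
||prox(x)|| = 9.4648
Step 4: Proximal objective.
0.5*||prox-x||^2 = 0.6613
lambda*||prox|| = 10.8845
Total = 11.5457


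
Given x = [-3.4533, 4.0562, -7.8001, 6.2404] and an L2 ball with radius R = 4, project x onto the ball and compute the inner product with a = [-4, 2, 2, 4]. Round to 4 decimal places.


Step 1: Compute ||x|| (intermediates to 6 decimals).
||x|| = sqrt((-3.4533)^2 + 4.0562^2 + (-7.8001)^2 + 6.2404^2) = 11.320874
Step 2: Project.
Since ||x|| > R, scale = R/||x|| = 4/11.320874 = 0.35333, proj(x) = scale * x
proj(x) = [-1.220154, 1.433177, -2.756009, 2.204921]
Step 3: Dot product.
a^T * proj(x) = -4*(-1.220154) + 2*1.433177 + 2*(-2.756009) + 4*2.204921 = 11.0546


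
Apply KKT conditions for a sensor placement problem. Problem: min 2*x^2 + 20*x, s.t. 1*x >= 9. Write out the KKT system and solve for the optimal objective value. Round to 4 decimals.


Step 1: Try lambda = 0 (constraint inactive).
x_unc = -20/(2*2) = -5.0
Check: 1*-5.0 = -5.0 < 9 -- violated!
Step 2: Constraint must be active: 1*x = 9
x* = 9/1 = 9.0
lambda = (2*2*9.0 + 20)/1 = 56.0
Step 3: Compute optimal value.
f(x*) = 2*9.0^2 + 20*9.0 = 342.0


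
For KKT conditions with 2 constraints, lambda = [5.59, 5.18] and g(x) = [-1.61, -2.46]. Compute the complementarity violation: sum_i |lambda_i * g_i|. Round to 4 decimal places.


KKT complementary slackness check:
lambda_1 * g_1 = 5.59 * -1.61 = -8.9999
lambda_2 * g_2 = 5.18 * -2.46 = -12.7428
Total violation = 8.9999 + 12.7428 = 21.7427


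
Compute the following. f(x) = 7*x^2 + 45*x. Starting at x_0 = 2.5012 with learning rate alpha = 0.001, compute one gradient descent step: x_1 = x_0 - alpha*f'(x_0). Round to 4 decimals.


We compute the gradient at x_0 and apply the update.
f'(x) = 14*x + 45
f'(2.5012) = 14*2.5012 + 45 = 80.0168
x_1 = 2.5012 - 0.001*80.0168 = 2.4212


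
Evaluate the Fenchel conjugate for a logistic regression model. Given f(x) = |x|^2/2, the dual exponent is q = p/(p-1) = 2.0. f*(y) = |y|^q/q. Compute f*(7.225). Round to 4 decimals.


The conjugate exponent q satisfies 1/p + 1/q = 1.
p = 2, so q = 2/(2 - 1) = 2.0
|y|^q = 7.225^2.0 = 52.2006
f*(7.225) = 52.2006 / 2.0 = 26.1003


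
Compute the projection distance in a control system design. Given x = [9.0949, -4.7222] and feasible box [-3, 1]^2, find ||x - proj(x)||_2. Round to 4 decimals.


Project each component onto [-3, 1].
clip(9.0949) = 1.0, clip(-4.7222) = -3.0
Projection = [1.0, -3.0]
Squared diffs: [65.5274, 2.966]
Distance = sqrt(68.4934) = 8.2761


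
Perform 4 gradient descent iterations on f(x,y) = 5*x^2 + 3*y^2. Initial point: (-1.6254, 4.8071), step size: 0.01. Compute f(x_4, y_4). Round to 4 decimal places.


Gradient descent on f(x,y) = 5*x^2 + 3*y^2.
Starting point: (-1.6254, 4.8071), alpha = 0.01
Step 1: grad_x = 2*5*-1.6254 = -16.254, grad_y = 2*3*4.8071 = 28.8426
  x_1 = -1.6254 - 0.01*-16.254 = -1.4629
  y_1 = 4.8071 - 0.01*28.8426 = 4.5187
Step 2: grad_x = 2*5*-1.4629 = -14.6286, grad_y = 2*3*4.5187 = 27.112
  x_2 = -1.4629 - 0.01*-14.6286 = -1.3166
  y_2 = 4.5187 - 0.01*27.112 = 4.2476
Step 3: grad_x = 2*5*-1.3166 = -13.1657, grad_y = 2*3*4.2476 = 25.4853
  x_3 = -1.3166 - 0.01*-13.1657 = -1.1849
  y_3 = 4.2476 - 0.01*25.4853 = 3.9927
Step 4: grad_x = 2*5*-1.1849 = -11.8492, grad_y = 2*3*3.9927 = 23.9562
  x_4 = -1.1849 - 0.01*-11.8492 = -1.0664
  y_4 = 3.9927 - 0.01*23.9562 = 3.7531
f(-1.0664, 3.7531) = 5*(-1.0664)^2 + 3*3.7531^2 = 47.9445


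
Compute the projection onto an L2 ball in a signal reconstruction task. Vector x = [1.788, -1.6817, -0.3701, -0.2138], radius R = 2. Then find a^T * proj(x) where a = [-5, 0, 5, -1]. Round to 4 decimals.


Step 1: Compute ||x|| (intermediates to 6 decimals).
||x|| = sqrt(1.788^2 + (-1.6817)^2 + (-0.3701)^2 + (-0.2138)^2) = 2.491534
Step 2: Project.
Since ||x|| > R, scale = R/||x|| = 2/2.491534 = 0.802718, proj(x) = scale * x
proj(x) = [1.43526, -1.349931, -0.297086, -0.171621]
Step 3: Dot product.
a^T * proj(x) = -5*1.43526 + 0*(-1.349931) + 5*(-0.297086) - 1*(-0.171621) = -8.4901


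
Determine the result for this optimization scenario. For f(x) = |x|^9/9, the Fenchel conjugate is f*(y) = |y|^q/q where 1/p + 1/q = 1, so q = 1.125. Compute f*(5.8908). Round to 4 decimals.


The conjugate exponent q satisfies 1/p + 1/q = 1.
p = 9, so q = 9/(9 - 1) = 1.125
|y|^q = 5.8908^1.125 = 7.3527
f*(5.8908) = 7.3527 / 1.125 = 6.5357


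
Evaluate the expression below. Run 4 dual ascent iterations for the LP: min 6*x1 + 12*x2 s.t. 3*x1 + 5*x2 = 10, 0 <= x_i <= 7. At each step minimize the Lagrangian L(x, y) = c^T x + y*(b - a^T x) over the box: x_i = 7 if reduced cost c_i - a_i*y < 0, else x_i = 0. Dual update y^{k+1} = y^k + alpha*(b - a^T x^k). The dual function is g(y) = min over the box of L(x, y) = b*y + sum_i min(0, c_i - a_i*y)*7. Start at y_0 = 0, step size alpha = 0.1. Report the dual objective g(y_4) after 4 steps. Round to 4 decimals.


Dual ascent for LP: min 6*x1 + 12*x2, 3*x1 + 5*x2 = 10, 0 <= x_i <= 7
Step 1: y^k = 0.0, reduced costs: (6.0, 12.0)
  x^k = (0.0, 0.0), subgradient = b - a^T x = 10.0
  y^{k+1} = 0.0 + 0.1*10.0 = 1.0
Step 2: y^k = 1.0, reduced costs: (3.0, 7.0)
  x^k = (0.0, 0.0), subgradient = b - a^T x = 10.0
  y^{k+1} = 1.0 + 0.1*10.0 = 2.0
Step 3: y^k = 2.0, reduced costs: (0.0, 2.0)
  x^k = (0.0, 0.0), subgradient = b - a^T x = 10.0
  y^{k+1} = 2.0 + 0.1*10.0 = 3.0
Step 4: y^k = 3.0, reduced costs: (-3.0, -3.0)
  x^k = (7.0, 7.0), subgradient = b - a^T x = -46.0
  y^{k+1} = 3.0 + 0.1*-46.0 = -1.6
Dual objective at y_4 = -1.6: reduced costs (10.8, 20.0), box minimizer x = (0.0, 0.0)
g(y_4) = b*y + (c1 - a1*y)*x1 + (c2 - a2*y)*x2 = 10*(-1.6) + 10.8*0.0 + 20.0*0.0 = -16.0 + 0.0 + 0.0 = -16.0


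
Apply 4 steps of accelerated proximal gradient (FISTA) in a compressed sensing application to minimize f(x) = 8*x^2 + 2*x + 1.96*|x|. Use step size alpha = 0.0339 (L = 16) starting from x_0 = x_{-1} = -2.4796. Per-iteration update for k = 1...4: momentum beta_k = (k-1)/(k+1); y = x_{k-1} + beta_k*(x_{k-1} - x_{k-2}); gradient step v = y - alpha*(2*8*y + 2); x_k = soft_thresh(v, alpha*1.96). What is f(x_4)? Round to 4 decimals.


FISTA on f(x) = 8*x^2 + 2*x + 1.96*|x|
L = 16, alpha = 0.0339
Iteration 1: beta = 0.0, y = -2.4796 + 0.0*(-2.4796 + 2.4796) = -2.4796
  grad(y) = -37.6736, v = y - alpha*grad = -1.2025
  prox(v) = soft_thresh(-1.2025, 0.0664) = -1.136
Iteration 2: beta = 0.3333, y = -1.136 + 0.3333*(-1.136 + 2.4796) = -0.6882
  grad(y) = -9.0106, v = y - alpha*grad = -0.3827
  prox(v) = soft_thresh(-0.3827, 0.0664) = -0.3163
Iteration 3: beta = 0.5, y = -0.3163 + 0.5*(-0.3163 + 1.136) = 0.0936
  grad(y) = 3.498, v = y - alpha*grad = -0.025
  prox(v) = soft_thresh(-0.025, 0.0664) = 0.0
Iteration 4: beta = 0.6, y = 0.0 + 0.6*(0.0 + 0.3163) = 0.1898
  grad(y) = 5.0361, v = y - alpha*grad = 0.019
  prox(v) = soft_thresh(0.019, 0.0664) = 0.0
f(x_4) = 8*0.0^2 + 2*0.0 + 1.96*|0.0| = 0.0


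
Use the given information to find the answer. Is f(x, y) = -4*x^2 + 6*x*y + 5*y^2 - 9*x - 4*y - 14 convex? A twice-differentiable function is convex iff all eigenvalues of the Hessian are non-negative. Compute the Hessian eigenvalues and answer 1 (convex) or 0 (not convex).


The Hessian of f(x,y) = -4*x^2 + 6*x*y + 5*y^2 - 9*x - 4*y - 14 is:
H = [[-8, 6], [6, 10]]
Trace = -8 + 10 = 2
Determinant = -8*10 - (6)^2 = -116
Discriminant = (2)^2 - 4*-116 = 468.0
Eigenvalues: lambda_1 = -9.8167, lambda_2 = 11.8167
The function is not convex.

0


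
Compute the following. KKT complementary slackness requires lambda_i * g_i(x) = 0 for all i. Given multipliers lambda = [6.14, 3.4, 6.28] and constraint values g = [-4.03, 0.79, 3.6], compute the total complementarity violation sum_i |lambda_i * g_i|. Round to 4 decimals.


KKT complementary slackness check:
lambda_1 * g_1 = 6.14 * -4.03 = -24.7442
lambda_2 * g_2 = 3.4 * 0.79 = 2.686
lambda_3 * g_3 = 6.28 * 3.6 = 22.608
Total violation = 24.7442 + 2.686 + 22.608 = 50.0382


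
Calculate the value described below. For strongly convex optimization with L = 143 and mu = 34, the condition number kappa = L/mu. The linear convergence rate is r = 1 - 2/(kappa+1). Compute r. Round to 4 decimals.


Step 1: Compute the condition number.
kappa = L/mu = 143/34 = 4.2059
Step 2: Compute the convergence rate.
r = 1 - 2/(kappa + 1) = 1 - 2*mu/(L + mu) = (L - mu)/(L + mu) = 109/177 = 0.6158


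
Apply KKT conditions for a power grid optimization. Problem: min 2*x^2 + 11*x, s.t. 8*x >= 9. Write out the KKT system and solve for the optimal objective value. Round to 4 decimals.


Step 1: Try lambda = 0 (constraint inactive).
x_unc = -11/(2*2) = -2.75
Check: 8*-2.75 = -22.0 < 9 -- violated!
Step 2: Constraint must be active: 8*x = 9
x* = 9/8 = 1.125
lambda = (2*2*1.125 + 11)/8 = 1.9375
Step 3: Compute optimal value.
f(x*) = 2*1.125^2 + 11*1.125 = 14.9063


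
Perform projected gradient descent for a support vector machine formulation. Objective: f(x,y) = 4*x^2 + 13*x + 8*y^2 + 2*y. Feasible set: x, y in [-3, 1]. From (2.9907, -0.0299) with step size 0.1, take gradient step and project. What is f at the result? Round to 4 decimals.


Step 1: Compute gradient at (2.9907, -0.0299).
grad_x = 2*4*2.9907 + 13 = 36.9256
grad_y = 2*8*-0.0299 + 2 = 1.5216
Step 2: Gradient step.
x_raw = 2.9907 - 0.1*36.9256 = -0.7019
y_raw = -0.0299 - 0.1*1.5216 = -0.1821
Step 3: Project onto [-3, 1].
x_proj = clip(-0.7019) = -0.7019
y_proj = clip(-0.1821) = -0.1821
Step 4: Evaluate f.
f(-0.7019, -0.1821) = -7.2527


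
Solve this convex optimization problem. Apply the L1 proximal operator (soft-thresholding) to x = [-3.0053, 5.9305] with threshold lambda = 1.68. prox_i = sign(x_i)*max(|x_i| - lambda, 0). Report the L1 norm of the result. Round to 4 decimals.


Soft-thresholding with lambda = 1.68:
prox(-3.0053) = sign(-3.0053)*max(|-3.0053| - 1.68, 0) = -1.3253
prox(5.9305) = sign(5.9305)*max(|5.9305| - 1.68, 0) = 4.2505
prox(x) = [-1.3253, 4.2505]
||prox(x)||_1 = 1.3253 + 4.2505 = 5.5758


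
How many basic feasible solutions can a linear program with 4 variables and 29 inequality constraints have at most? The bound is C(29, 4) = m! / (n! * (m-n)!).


Each vertex corresponds to some choice of n active constraints out of m, so the number of vertices is at most C(m, n) = m! / (n!(m-n)!).
m = 29, n = 4
Numerator: 29 * 28 * 27 * 26
Denominator: 4! = 24
C(29, 4) = 23751


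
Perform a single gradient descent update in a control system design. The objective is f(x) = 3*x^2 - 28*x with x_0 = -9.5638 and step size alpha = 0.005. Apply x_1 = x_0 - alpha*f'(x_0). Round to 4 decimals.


We compute the gradient at x_0 and apply the update.
f'(x) = 6*x - 28
f'(-9.5638) = 6*-9.5638 - 28 = -85.3828
x_1 = -9.5638 - 0.005*-85.3828 = -9.1369


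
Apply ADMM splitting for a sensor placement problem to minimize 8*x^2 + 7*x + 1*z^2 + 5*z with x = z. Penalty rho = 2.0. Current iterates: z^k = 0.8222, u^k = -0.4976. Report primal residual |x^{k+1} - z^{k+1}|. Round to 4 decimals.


ADMM iteration with rho = 2.0, z^k = 0.8222, u^k = -0.4976
Step 1: x-update.
Minimize 8*x^2 + 7*x + (2.0/2)*(x - 0.8222 - 0.4976)^2
FOC: (2*8 + 2.0)*x = -7 + 2.0*(0.8222 + 0.4976)
x^{k+1} = -0.2422
Step 2: z-update.
Minimize 1*z^2 + 5*z + (2.0/2)*(-0.2422 - z - 0.4976)^2
FOC: (2*1 + 2.0)*z = -5 + 2.0*(-0.2422 - 0.4976)
z^{k+1} = -1.6199
Step 3: u-update.
u^{k+1} = -0.4976 - 0.2422 + 1.6199 = 0.8801
Step 4: Primal residual = |-0.2422 + 1.6199| = 1.3777


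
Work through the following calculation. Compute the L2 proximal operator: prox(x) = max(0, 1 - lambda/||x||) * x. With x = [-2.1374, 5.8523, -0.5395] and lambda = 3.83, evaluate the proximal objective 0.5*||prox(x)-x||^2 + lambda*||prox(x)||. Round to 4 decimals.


Step 1: Compute ||x||.
||x|| = 6.2537
Step 2: Compute scaling factor.
scale = max(0, 1 - 3.83/6.2537) = 0.3876
Step 3: prox(x) = [-0.8284, 2.2681, -0.2091]
||prox(x)|| = 2.4237
Step 4: Proximal objective.
0.5*||prox-x||^2 = 7.3345
lambda*||prox|| = 9.2828
Total = 16.6173


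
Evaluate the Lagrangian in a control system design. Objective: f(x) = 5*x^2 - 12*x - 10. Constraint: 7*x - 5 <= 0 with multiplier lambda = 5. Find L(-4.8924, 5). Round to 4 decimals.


Step 1: Evaluate f(x).
f(-4.8924) = 5*(-4.8924)^2 - 12*(-4.8924) - 10 = 168.3867
Step 2: Evaluate g(x).
g(-4.8924) = 7*-4.8924 - 5 = -39.2468
Step 3: Compute Lagrangian.
L = 168.3867 + 5*-39.2468 = -27.8473


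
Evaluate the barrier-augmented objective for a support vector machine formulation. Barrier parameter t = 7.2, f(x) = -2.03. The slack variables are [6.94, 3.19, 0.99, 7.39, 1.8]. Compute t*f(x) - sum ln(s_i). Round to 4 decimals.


Step 1: Compute log-barrier.
ln values: [1.9373, 1.16, -0.0101, 2.0001, 0.5878]
phi = -(1.9373 + 1.16 - 0.0101 + 2.0001 + 0.5878) = -5.6752
Step 2: Compute augmented objective.
t*f(x) = 7.2*-2.03 = -14.616
Total = -14.616 - 5.6752 = -20.2912


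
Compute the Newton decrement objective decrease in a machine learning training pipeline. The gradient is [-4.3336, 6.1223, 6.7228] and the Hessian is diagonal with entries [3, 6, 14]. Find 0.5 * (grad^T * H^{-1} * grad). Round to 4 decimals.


Step 1: H is diagonal, so H^(-1) * g = [-1.4445, 1.0204, 0.4802].
Step 2: g^T H^(-1) g = sum_i g_i^2 / H_ii
  = (-4.3336)^2/3 + (6.1223)^2/6 + (6.7228)^2/14
  = 6.26 + 6.2471 + 3.2283 = 15.7354
Step 3: Objective decrease = 0.5 * g^T H^(-1) g = 7.8677


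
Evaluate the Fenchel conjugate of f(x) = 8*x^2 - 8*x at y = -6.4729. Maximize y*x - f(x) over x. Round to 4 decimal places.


f*(y) = sup_x {y*x - a*x^2 - b*x} = sup_x {(y-b)*x - a*x^2}
FOC: (y - b) - 2a*x = 0 => x* = (y - b)/(2a)
x* = (-6.4729 + 8)/(2*8) = 0.0954
f*(-6.4729) = (y-b)^2/(4a) = (-6.4729 + 8)^2/(4*8)
= 2.332/32 = 0.0729


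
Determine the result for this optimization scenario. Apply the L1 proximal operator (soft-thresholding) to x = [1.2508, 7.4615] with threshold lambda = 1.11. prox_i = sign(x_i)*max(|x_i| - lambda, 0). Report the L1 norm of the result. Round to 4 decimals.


Soft-thresholding with lambda = 1.11:
prox(1.2508) = sign(1.2508)*max(|1.2508| - 1.11, 0) = 0.1408
prox(7.4615) = sign(7.4615)*max(|7.4615| - 1.11, 0) = 6.3515
prox(x) = [0.1408, 6.3515]
||prox(x)||_1 = 0.1408 + 6.3515 = 6.4923


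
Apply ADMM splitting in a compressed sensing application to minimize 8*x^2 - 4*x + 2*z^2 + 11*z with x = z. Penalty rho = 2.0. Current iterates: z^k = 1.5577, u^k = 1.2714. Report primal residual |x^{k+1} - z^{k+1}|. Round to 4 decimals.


ADMM iteration with rho = 2.0, z^k = 1.5577, u^k = 1.2714
Step 1: x-update.
Minimize 8*x^2 - 4*x + (2.0/2)*(x - 1.5577 + 1.2714)^2
FOC: (2*8 + 2.0)*x = 4 + 2.0*(1.5577 - 1.2714)
x^{k+1} = 0.254
Step 2: z-update.
Minimize 2*z^2 + 11*z + (2.0/2)*(0.254 - z + 1.2714)^2
FOC: (2*2 + 2.0)*z = -11 + 2.0*(0.254 + 1.2714)
z^{k+1} = -1.3249
Step 3: u-update.
u^{k+1} = 1.2714 + 0.254 + 1.3249 = 2.8503
Step 4: Primal residual = |0.254 + 1.3249| = 1.5789


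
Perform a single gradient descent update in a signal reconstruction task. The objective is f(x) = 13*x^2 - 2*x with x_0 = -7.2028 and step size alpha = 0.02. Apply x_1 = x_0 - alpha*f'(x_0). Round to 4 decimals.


We compute the gradient at x_0 and apply the update.
f'(x) = 26*x - 2
f'(-7.2028) = 26*-7.2028 - 2 = -189.2728
x_1 = -7.2028 - 0.02*-189.2728 = -3.4173


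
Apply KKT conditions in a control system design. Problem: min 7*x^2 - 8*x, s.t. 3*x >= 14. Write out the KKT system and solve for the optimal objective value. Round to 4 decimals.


Step 1: Try lambda = 0 (constraint inactive).
x_unc = 8/(2*7) = 0.5714
Check: 3*0.5714 = 1.7142 < 14 -- violated!
Step 2: Constraint must be active: 3*x = 14
x* = 14/3 = 4.6667 (rounded; the exact value 14/3 is used below)
lambda = (2*7*(14/3) - 8)/3 = 19.1111
Step 3: Compute optimal value.
f(x*) = 7*(14/3)^2 - 8*(14/3) = 115.1111


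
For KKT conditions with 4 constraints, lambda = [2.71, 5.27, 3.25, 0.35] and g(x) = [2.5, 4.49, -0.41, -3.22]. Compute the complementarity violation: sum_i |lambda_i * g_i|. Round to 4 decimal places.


KKT complementary slackness check:
lambda_1 * g_1 = 2.71 * 2.5 = 6.775
lambda_2 * g_2 = 5.27 * 4.49 = 23.6623
lambda_3 * g_3 = 3.25 * -0.41 = -1.3325
lambda_4 * g_4 = 0.35 * -3.22 = -1.127
Total violation = 6.775 + 23.6623 + 1.3325 + 1.127 = 32.8968


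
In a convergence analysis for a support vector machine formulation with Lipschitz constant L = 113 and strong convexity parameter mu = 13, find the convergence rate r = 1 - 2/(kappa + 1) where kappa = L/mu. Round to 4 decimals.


Step 1: Compute the condition number.
kappa = L/mu = 113/13 = 8.6923
Step 2: Compute the convergence rate.
r = 1 - 2/(kappa + 1) = 1 - 2*mu/(L + mu) = (L - mu)/(L + mu) = 100/126 = 0.7937


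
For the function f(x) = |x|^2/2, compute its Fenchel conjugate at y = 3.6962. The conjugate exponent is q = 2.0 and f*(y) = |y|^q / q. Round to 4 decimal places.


The conjugate exponent q satisfies 1/p + 1/q = 1.
p = 2, so q = 2/(2 - 1) = 2.0
|y|^q = 3.6962^2.0 = 13.6619
f*(3.6962) = 13.6619 / 2.0 = 6.8309


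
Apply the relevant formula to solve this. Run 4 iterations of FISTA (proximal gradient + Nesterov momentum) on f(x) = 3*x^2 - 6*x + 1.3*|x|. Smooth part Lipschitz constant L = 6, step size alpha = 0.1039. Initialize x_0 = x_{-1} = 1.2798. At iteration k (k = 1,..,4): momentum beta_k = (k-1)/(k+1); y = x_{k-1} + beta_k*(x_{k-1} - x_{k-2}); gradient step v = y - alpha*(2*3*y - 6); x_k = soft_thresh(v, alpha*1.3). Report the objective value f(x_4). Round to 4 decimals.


FISTA on f(x) = 3*x^2 - 6*x + 1.3*|x|
L = 6, alpha = 0.1039
Iteration 1: beta = 0.0, y = 1.2798 + 0.0*(1.2798 - 1.2798) = 1.2798
  grad(y) = 1.6788, v = y - alpha*grad = 1.1054
  prox(v) = soft_thresh(1.1054, 0.1351) = 0.9703
Iteration 2: beta = 0.3333, y = 0.9703 + 0.3333*(0.9703 - 1.2798) = 0.8671
  grad(y) = -0.7972, v = y - alpha*grad = 0.95
  prox(v) = soft_thresh(0.95, 0.1351) = 0.8149
Iteration 3: beta = 0.5, y = 0.8149 + 0.5*(0.8149 - 0.9703) = 0.7372
  grad(y) = -1.5769, v = y - alpha*grad = 0.901
  prox(v) = soft_thresh(0.901, 0.1351) = 0.766
Iteration 4: beta = 0.6, y = 0.766 + 0.6*(0.766 - 0.8149) = 0.7366
  grad(y) = -1.5804, v = y - alpha*grad = 0.9008
  prox(v) = soft_thresh(0.9008, 0.1351) = 0.7657
f(x_4) = 3*0.7657^2 - 6*0.7657 + 1.3*|0.7657| = -1.8399
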